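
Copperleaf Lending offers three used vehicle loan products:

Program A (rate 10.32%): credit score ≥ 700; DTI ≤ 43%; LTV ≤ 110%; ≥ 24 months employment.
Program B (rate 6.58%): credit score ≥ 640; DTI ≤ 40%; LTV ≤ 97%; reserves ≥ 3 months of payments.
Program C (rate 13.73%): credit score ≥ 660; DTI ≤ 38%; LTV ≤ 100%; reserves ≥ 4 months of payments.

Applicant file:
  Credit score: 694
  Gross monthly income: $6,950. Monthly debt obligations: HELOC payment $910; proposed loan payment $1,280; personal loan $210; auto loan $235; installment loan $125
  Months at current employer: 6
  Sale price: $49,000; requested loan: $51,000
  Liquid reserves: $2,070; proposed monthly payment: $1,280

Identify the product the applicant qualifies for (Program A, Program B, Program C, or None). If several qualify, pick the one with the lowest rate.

None

Total debts = (910 + 1,280 + 210 + 235 + 125) = 2,760; DTI = 2,760/6,950 = 39.7%.
LTV = 51,000/49,000 = 104.1%.
Reserves = 2,070/1,280 = 1.6 months.
Program A: score 694 < 700; DTI 39.7% ≤ 43%; LTV 104.1% ≤ 110%; employment 6 < 24 mo → does not qualify.
Program B: score 694 ≥ 640; DTI 39.7% ≤ 40%; LTV 104.1% > 97%; reserves 1.6 < 3 mo → does not qualify.
Program C: score 694 ≥ 660; DTI 39.7% > 38%; LTV 104.1% > 100%; reserves 1.6 < 4 mo → does not qualify.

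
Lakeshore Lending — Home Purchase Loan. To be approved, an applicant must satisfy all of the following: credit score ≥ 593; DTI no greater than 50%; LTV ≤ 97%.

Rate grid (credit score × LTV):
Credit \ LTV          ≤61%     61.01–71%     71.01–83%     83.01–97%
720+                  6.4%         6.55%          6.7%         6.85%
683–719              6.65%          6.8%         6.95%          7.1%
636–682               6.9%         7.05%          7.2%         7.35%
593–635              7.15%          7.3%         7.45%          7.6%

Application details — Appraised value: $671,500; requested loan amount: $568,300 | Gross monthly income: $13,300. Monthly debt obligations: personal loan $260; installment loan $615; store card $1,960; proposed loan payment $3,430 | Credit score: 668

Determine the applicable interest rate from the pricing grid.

Credit score 668 ≥ 593; Total monthly debts = (260 + 615 + 1,960 + 3,430) = 6,265. DTI: 6,265 ÷ 13,300 = 47.1%, within the 50% cap
LTV: 568,300 ÷ 671,500 = 84.6%, within 97% cap
Row: 668 falls in 636–682. Column: 84.6% falls in 83.01–97%. Rate = 7.35%.

7.35%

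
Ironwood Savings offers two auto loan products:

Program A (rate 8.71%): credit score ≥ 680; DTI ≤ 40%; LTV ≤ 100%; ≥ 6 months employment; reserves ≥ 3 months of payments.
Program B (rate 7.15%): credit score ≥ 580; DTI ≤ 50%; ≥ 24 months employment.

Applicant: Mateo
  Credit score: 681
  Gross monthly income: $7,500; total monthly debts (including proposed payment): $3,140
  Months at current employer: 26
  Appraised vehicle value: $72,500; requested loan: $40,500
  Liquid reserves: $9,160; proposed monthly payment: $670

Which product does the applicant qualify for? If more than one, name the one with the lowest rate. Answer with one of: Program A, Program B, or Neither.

DTI = 3,140/7,500 = 41.9%.
LTV = 40,500/72,500 = 55.9%.
Reserves = 9,160/670 = 13.7 months.
Program A: score 681 ≥ 680; DTI 41.9% > 40%; LTV 55.9% ≤ 100%; employment 26 ≥ 6 mo; reserves 13.7 ≥ 3 mo → does not qualify.
Program B: score 681 ≥ 580; DTI 41.9% ≤ 50%; employment 26 ≥ 24 mo → qualifies.

Program B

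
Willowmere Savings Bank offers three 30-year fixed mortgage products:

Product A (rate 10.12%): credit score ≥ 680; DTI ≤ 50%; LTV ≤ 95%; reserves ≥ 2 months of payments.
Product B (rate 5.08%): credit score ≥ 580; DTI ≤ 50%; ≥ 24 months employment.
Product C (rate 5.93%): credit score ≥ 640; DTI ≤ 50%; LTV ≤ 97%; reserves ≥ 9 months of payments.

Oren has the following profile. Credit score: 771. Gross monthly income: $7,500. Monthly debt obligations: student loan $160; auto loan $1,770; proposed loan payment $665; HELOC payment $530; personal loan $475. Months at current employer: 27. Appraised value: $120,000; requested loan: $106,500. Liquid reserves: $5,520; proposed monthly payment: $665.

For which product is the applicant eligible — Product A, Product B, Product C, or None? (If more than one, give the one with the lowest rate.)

Total debts = (160 + 1,770 + 665 + 530 + 475) = 3,600; DTI = 3,600/7,500 = 48%.
LTV = 106,500/120,000 = 88.8%.
Reserves = 5,520/665 = 8.3 months.
Product A: score 771 ≥ 680; DTI 48% ≤ 50%; LTV 88.8% ≤ 95%; reserves 8.3 ≥ 2 mo → qualifies.
Product B: score 771 ≥ 580; DTI 48% ≤ 50%; employment 27 ≥ 24 mo → qualifies.
Product C: score 771 ≥ 640; DTI 48% ≤ 50%; LTV 88.8% ≤ 97%; reserves 8.3 < 9 mo → does not qualify.
Qualifying: Product A, Product B. Lowest rate is 5.08% → Product B.

Product B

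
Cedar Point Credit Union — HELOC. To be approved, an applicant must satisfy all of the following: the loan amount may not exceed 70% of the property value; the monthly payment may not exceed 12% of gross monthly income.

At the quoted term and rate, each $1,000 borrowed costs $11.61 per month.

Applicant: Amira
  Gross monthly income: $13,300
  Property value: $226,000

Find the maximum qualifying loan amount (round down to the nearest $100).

Payment cap: 12% × $13,300 = $1,596/month.
At $11.61 per $1,000, that supports 1,596/11.61 × 1,000 ≈ $137,467 → $137,400.
LTV cap: 70% × $226,000 = $158,200 → $158,200.
Binding constraint: payment-to-income.

$137,400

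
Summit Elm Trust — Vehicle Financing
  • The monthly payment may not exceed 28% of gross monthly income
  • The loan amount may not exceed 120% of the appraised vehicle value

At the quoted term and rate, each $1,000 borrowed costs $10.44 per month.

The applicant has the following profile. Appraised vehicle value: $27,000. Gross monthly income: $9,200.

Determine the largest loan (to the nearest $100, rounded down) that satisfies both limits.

Payment cap: 28% × $9,200 = $2,576/month.
At $10.44 per $1,000, that supports 2,576/10.44 × 1,000 ≈ $246,743 → $246,700.
LTV cap: 120% × $27,000 = $32,400 → $32,400.
Binding constraint: loan-to-value.

$32,400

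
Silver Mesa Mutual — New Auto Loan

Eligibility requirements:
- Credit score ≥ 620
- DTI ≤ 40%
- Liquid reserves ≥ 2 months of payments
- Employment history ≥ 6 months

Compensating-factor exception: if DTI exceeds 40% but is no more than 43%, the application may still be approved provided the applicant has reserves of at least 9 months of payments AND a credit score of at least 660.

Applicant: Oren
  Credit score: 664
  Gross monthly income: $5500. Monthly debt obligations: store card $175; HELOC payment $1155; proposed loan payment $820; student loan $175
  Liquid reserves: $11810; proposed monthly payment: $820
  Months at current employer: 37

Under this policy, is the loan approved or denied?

Credit score 664 ≥ 620 (meets base)
Total debts = (175 + 1,155 + 820 + 175) = 2,325. DTI: 2,325 ÷ 5,500 = 42.3%, over the 40% base limit.
Reserves: 11,810 ÷ 820 = 14.4 months (meets 2-month minimum)
Employment 37 ≥ 6 months
DTI 42.3% is within the 40%–43% exception band; checking compensating factors.
Reserves 14.4 ≥ 9 months; credit score 664 ≥ 660.
Both override conditions satisfied; DTI exception granted.

Approved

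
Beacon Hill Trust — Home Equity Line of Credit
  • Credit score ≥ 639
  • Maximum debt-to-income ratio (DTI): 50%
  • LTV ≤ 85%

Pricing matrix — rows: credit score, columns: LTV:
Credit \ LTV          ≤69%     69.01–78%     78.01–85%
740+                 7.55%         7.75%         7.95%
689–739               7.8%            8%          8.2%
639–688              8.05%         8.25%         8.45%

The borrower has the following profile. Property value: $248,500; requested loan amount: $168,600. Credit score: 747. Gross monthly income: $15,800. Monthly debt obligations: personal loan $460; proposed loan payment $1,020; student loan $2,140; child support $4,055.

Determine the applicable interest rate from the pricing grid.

7.55%

Credit score 747 ≥ 639; Total monthly debts = (460 + 1,020 + 2,140 + 4,055) = 7,675. DTI = 7,675/15,800 = 48.6% ≤ 50%
LTV: 168,600 ÷ 248,500 = 67.8%, within 85% cap
Row: 747 falls in 740+. Column: 67.8% falls in ≤69%. Rate = 7.55%.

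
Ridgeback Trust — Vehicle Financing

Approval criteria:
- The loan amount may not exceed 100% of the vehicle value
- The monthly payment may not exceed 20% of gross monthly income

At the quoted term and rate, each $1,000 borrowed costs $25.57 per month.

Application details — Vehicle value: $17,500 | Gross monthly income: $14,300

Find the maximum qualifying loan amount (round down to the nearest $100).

Payment cap: 20% × $14,300 = $2,860/month.
At $25.57 per $1,000, that supports 2,860/25.57 × 1,000 ≈ $111,849 → $111,800.
LTV cap: 100% × $17,500 = $17,500 → $17,500.
Binding constraint: loan-to-value.

$17,500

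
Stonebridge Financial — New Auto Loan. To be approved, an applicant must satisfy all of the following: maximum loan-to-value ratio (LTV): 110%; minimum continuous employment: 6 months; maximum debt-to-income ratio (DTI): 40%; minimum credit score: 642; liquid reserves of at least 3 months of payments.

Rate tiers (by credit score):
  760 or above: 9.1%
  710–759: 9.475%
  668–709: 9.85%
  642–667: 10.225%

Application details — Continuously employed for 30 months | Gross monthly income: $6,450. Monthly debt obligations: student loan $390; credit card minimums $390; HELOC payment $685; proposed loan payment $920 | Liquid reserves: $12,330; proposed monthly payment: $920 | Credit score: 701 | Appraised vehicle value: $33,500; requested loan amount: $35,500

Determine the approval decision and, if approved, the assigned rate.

Credit score 701 ≥ 642 (meets minimum)
Total monthly debts = (390 + 390 + 685 + 920) = 2,385. DTI = 2,385/6,450 = 37% ≤ 40%
LTV: 35,500 ÷ 33,500 = 106%, within 110% cap
Employment 30 ≥ 6 months
Liquid reserves cover 12,330/920 = 13.4 months — ≥ 3 required
All requirements met. Score 701 falls in the 668–709 tier → 9.85%.

Approved at 9.85%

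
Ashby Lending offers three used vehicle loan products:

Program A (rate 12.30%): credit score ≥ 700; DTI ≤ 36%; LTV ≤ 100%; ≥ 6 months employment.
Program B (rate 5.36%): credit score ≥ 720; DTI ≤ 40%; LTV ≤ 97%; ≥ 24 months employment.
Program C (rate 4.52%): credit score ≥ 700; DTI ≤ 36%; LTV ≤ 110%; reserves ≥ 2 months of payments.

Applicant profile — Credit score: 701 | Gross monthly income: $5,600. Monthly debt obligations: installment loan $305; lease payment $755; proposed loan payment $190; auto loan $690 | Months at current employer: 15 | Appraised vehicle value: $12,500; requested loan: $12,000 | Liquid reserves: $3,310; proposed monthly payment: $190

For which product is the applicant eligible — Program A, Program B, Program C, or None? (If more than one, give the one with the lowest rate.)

Total debts = (305 + 755 + 190 + 690) = 1,940; DTI = 1,940/5,600 = 34.6%.
LTV = 12,000/12,500 = 96%.
Reserves = 3,310/190 = 17.4 months.
Program A: score 701 ≥ 700; DTI 34.6% ≤ 36%; LTV 96% ≤ 100%; employment 15 ≥ 6 mo → qualifies.
Program B: score 701 < 720; DTI 34.6% ≤ 40%; LTV 96% ≤ 97%; employment 15 < 24 mo → does not qualify.
Program C: score 701 ≥ 700; DTI 34.6% ≤ 36%; LTV 96% ≤ 110%; reserves 17.4 ≥ 2 mo → qualifies.
Qualifying: Program A, Program C. Lowest rate is 4.52% → Program C.

Program C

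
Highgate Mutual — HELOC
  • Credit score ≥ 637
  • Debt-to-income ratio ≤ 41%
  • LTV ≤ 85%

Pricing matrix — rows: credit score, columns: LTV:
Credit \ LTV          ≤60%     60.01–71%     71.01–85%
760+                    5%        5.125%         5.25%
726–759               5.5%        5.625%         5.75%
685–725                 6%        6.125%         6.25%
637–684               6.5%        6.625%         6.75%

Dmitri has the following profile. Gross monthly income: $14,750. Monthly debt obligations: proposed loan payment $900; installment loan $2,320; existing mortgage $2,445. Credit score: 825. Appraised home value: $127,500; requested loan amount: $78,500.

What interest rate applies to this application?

5.125%

Credit score 825 ≥ 637; Total monthly debts = (900 + 2,320 + 2,445) = 5,665. Debt-to-income = 5,665/14,750 = 38.4% — meets 41% limit
Loan-to-value = 78,500/127,500 = 61.6% — pass (85% max)
Row: 825 falls in 760+. Column: 61.6% falls in 60.01–71%. Rate = 5.125%.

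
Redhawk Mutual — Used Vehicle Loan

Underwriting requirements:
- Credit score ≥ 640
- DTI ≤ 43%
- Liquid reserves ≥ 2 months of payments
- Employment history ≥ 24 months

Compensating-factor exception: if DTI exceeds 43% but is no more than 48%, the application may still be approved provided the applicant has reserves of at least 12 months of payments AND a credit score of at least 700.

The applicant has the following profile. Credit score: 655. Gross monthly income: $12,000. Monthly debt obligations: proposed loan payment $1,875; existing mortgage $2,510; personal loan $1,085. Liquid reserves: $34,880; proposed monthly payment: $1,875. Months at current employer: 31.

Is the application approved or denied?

Denied

Credit score 655 ≥ 640 (meets base)
Total debts = (1,875 + 2,510 + 1,085) = 5,470. DTI: 5,470 ÷ 12,000 = 45.6%, over the 43% base limit.
Liquid reserves cover 34,880/1,875 = 18.6 months — ≥ 2 required
Employment 31 ≥ 24 months
DTI 45.6% is within the 43%–48% exception band; checking compensating factors.
Reserves 18.6 ≥ 12 months; credit score 655 < 700.
Override conditions not both satisfied; exception does not apply.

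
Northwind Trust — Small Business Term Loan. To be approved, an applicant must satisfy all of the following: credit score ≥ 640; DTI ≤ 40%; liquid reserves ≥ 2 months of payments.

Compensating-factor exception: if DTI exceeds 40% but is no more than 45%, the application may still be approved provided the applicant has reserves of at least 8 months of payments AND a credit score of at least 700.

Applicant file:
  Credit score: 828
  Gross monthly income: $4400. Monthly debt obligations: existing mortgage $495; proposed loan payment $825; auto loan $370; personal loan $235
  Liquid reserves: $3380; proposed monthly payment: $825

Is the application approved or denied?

Denied

Credit score 828 ≥ 640 (meets base)
Total debts = (495 + 825 + 370 + 235) = 1,925. DTI = 1,925/4,400 = 43.8% > 40% — standard DTI limit exceeded.
Reserves = 3,380/825 = 4.1 months ≥ 2
43.8% falls in the override range (40%–45%), so the compensating-factor test applies.
Override check — reserves: 4.1 mo (short of 8); score: 828 (ok).
Override conditions not both satisfied; exception does not apply.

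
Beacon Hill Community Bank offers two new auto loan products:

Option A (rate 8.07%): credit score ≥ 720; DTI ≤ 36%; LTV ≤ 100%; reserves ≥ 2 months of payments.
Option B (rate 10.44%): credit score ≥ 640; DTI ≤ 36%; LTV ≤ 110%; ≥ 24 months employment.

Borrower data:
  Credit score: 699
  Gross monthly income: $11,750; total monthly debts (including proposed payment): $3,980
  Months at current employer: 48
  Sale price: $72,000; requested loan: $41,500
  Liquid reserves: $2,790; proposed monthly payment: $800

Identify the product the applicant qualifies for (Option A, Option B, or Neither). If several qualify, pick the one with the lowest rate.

DTI = 3,980/11,750 = 33.9%.
LTV = 41,500/72,000 = 57.6%.
Reserves = 2,790/800 = 3.5 months.
Option A: score 699 < 720; DTI 33.9% ≤ 36%; LTV 57.6% ≤ 100%; reserves 3.5 ≥ 2 mo → does not qualify.
Option B: score 699 ≥ 640; DTI 33.9% ≤ 36%; LTV 57.6% ≤ 110%; employment 48 ≥ 24 mo → qualifies.

Option B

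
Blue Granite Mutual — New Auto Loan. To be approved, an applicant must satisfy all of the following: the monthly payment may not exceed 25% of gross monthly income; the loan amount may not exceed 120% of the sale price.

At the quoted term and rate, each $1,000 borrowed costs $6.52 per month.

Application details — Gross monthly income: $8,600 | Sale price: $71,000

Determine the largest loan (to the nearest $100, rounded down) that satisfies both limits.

$85,200

Payment cap: 25% × $8,600 = $2,150/month.
At $6.52 per $1,000, that supports 2,150/6.52 × 1,000 ≈ $329,754 → $329,700.
LTV cap: 120% × $71,000 = $85,200 → $85,200.
Binding constraint: loan-to-value.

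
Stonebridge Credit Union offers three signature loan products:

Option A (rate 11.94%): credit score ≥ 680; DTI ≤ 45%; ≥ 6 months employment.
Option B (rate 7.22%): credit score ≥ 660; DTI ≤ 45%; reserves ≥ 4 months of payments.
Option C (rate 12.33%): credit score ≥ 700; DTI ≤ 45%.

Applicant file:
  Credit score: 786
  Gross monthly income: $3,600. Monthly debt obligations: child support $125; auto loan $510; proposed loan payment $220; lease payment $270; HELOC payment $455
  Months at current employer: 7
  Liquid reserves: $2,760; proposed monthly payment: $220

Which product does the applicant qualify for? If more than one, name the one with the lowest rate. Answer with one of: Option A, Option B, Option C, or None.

Option B

Total debts = (125 + 510 + 220 + 270 + 455) = 1,580; DTI = 1,580/3,600 = 43.9%.
Reserves = 2,760/220 = 12.5 months.
Option A: score 786 ≥ 680; DTI 43.9% ≤ 45%; employment 7 ≥ 6 mo → qualifies.
Option B: score 786 ≥ 660; DTI 43.9% ≤ 45%; reserves 12.5 ≥ 4 mo → qualifies.
Option C: score 786 ≥ 700; DTI 43.9% ≤ 45% → qualifies.
Qualifying: Option A, Option B, Option C. Lowest rate is 7.22% → Option B.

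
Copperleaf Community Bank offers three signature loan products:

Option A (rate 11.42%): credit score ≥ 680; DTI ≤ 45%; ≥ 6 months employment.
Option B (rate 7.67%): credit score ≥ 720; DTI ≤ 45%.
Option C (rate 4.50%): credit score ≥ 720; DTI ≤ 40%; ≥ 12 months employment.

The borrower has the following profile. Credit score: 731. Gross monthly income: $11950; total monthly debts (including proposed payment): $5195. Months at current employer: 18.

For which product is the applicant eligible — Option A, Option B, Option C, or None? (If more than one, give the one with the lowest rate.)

DTI = 5,195/11,950 = 43.5%.
Option A: score 731 ≥ 680; DTI 43.5% ≤ 45%; employment 18 ≥ 6 mo → qualifies.
Option B: score 731 ≥ 720; DTI 43.5% ≤ 45% → qualifies.
Option C: score 731 ≥ 720; DTI 43.5% > 40%; employment 18 ≥ 12 mo → does not qualify.
Qualifying: Option A, Option B. Lowest rate is 7.67% → Option B.

Option B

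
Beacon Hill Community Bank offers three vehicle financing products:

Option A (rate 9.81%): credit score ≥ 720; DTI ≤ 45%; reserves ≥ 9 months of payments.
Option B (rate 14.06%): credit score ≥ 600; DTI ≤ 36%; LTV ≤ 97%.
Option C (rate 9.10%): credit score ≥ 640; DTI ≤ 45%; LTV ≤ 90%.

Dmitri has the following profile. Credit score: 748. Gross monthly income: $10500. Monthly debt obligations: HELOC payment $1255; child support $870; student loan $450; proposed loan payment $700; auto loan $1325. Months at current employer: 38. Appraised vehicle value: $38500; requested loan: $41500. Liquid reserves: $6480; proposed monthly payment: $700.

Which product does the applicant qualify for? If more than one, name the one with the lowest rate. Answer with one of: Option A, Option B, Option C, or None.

Total debts = (1,255 + 870 + 450 + 700 + 1,325) = 4,600; DTI = 4,600/10,500 = 43.8%.
LTV = 41,500/38,500 = 107.8%.
Reserves = 6,480/700 = 9.3 months.
Option A: score 748 ≥ 720; DTI 43.8% ≤ 45%; reserves 9.3 ≥ 9 mo → qualifies.
Option B: score 748 ≥ 600; DTI 43.8% > 36%; LTV 107.8% > 97% → does not qualify.
Option C: score 748 ≥ 640; DTI 43.8% ≤ 45%; LTV 107.8% > 90% → does not qualify.

Option A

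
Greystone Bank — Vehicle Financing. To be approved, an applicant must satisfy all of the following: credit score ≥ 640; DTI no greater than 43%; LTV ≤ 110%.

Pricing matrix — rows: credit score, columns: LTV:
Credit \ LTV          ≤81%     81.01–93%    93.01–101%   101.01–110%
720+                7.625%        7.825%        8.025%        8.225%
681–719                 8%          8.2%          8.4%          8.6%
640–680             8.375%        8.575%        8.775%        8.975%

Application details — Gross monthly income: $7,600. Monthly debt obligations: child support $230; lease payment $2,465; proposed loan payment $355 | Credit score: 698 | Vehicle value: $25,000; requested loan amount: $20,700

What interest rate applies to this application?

8.2%

Credit score 698 ≥ 640; Total monthly debts = (230 + 2,465 + 355) = 3,050. DTI: 3,050 ÷ 7,600 = 40.1%, within the 43% cap
LTV: 20,700 ÷ 25,000 = 82.8%, within 110% cap
Row: 698 falls in 681–719. Column: 82.8% falls in 81.01–93%. Rate = 8.2%.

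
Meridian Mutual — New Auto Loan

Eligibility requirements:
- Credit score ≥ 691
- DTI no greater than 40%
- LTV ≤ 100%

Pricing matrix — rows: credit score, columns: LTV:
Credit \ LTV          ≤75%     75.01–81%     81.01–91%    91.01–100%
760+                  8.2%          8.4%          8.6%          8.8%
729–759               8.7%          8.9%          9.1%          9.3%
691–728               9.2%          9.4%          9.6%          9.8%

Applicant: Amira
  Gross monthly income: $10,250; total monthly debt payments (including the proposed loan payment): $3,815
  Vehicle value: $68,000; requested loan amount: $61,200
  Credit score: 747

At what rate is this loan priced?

9.1%

Credit score 747 ≥ 691; DTI = 3,815/10,250 = 37.2% ≤ 40%
Loan-to-value = 61,200/68,000 = 90% — pass (100% max)
Score 747 is in the 729–759 band; LTV 90% is in the 81.01–91% band → 9.1%.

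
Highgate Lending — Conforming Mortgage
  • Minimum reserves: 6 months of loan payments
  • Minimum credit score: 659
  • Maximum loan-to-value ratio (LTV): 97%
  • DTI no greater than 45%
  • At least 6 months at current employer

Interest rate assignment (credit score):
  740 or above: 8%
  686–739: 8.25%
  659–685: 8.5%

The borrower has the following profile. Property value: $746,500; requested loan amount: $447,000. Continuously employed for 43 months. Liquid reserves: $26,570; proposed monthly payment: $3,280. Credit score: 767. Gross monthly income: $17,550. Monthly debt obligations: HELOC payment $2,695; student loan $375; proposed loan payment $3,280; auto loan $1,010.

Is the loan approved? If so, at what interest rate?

Approved at 8%

Credit score 767 ≥ 659 (meets minimum)
Total monthly debts = (2,695 + 375 + 3,280 + 1,010) = 7,360. DTI = 7,360/17,550 = 41.9% ≤ 45%
Reserves: 26,570 ÷ 3,280 = 8.1 months (meets 6-month minimum)
Employment 43 ≥ 6 months
LTV = 447,000/746,500 = 59.9% ≤ 97%
All requirements met. Score 767 falls in the 740 or above tier → 8%.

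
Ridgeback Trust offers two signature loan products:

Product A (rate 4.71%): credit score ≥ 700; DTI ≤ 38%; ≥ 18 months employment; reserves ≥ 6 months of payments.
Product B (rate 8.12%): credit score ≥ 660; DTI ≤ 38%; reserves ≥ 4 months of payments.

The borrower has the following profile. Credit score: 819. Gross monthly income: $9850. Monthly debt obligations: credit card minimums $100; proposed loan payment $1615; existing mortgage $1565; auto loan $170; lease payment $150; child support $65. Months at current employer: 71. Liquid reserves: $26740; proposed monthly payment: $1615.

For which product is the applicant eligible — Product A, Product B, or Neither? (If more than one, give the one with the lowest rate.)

Total debts = (100 + 1,615 + 1,565 + 170 + 150 + 65) = 3,665; DTI = 3,665/9,850 = 37.2%.
Reserves = 26,740/1,615 = 16.6 months.
Product A: score 819 ≥ 700; DTI 37.2% ≤ 38%; employment 71 ≥ 18 mo; reserves 16.6 ≥ 6 mo → qualifies.
Product B: score 819 ≥ 660; DTI 37.2% ≤ 38%; reserves 16.6 ≥ 4 mo → qualifies.
Qualifying: Product A, Product B. Lowest rate is 4.71% → Product A.

Product A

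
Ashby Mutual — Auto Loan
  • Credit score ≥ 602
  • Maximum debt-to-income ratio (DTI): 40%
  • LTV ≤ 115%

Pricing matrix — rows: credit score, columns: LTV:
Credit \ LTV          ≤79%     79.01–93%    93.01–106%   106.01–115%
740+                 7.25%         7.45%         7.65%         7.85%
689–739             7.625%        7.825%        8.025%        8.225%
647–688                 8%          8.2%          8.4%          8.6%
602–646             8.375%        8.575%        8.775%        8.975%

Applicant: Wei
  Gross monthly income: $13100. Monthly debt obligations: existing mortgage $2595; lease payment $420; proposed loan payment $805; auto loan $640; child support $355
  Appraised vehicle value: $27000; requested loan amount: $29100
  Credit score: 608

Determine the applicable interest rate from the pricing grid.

8.975%

Credit score 608 ≥ 602; Total monthly debts = (2,595 + 420 + 805 + 640 + 355) = 4,815. DTI = 4,815/13,100 = 36.8% ≤ 40%
LTV: 29,100 ÷ 27,000 = 107.8%, within 115% cap
Score 608 is in the 602–646 band; LTV 107.8% is in the 106.01–115% band → 8.975%.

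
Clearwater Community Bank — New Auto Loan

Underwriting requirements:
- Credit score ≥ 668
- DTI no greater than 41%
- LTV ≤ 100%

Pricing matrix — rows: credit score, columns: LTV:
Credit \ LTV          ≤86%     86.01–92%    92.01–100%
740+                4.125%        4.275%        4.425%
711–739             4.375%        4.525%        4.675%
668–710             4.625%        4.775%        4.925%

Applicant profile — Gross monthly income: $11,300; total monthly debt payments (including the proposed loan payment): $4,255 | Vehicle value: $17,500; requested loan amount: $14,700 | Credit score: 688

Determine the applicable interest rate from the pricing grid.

Credit score 688 ≥ 668; DTI: 4,255 ÷ 11,300 = 37.7%, within the 41% cap
LTV = 14,700/17,500 = 84% ≤ 100%
Credit 688 → row 668–710; LTV 84% → column ≤86%. Grid cell → 4.625%.

4.625%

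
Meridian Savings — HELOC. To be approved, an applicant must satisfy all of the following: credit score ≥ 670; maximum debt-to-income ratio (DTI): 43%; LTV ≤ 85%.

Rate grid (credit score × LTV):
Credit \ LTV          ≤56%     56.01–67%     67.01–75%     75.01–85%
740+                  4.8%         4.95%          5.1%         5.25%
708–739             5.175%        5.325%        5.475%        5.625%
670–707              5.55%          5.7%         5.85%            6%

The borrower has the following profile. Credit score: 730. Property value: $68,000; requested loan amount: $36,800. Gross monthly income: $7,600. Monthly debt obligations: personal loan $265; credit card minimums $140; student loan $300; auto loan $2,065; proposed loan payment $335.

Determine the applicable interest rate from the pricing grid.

Credit score 730 ≥ 670; Total monthly debts = (265 + 140 + 300 + 2,065 + 335) = 3,105. DTI: 3,105 ÷ 7,600 = 40.9%, within the 43% cap
LTV: 36,800 ÷ 68,000 = 54.1%, within 85% cap
Score 730 is in the 708–739 band; LTV 54.1% is in the ≤56% band → 5.175%.

5.175%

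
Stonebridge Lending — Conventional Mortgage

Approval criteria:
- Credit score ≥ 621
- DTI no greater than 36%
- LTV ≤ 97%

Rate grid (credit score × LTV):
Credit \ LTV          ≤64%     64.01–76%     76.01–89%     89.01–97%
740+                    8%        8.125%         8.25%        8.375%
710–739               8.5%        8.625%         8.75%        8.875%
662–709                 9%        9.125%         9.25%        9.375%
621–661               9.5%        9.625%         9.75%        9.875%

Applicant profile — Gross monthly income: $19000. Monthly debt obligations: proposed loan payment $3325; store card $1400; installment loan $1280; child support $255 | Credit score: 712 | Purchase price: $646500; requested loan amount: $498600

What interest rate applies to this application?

Credit score 712 ≥ 621; Total monthly debts = (3,325 + 1,400 + 1,280 + 255) = 6,260. Debt-to-income = 6,260/19,000 = 32.9% — meets 36% limit
Loan-to-value = 498,600/646,500 = 77.1% — pass (97% max)
Row: 712 falls in 710–739. Column: 77.1% falls in 76.01–89%. Rate = 8.75%.

8.75%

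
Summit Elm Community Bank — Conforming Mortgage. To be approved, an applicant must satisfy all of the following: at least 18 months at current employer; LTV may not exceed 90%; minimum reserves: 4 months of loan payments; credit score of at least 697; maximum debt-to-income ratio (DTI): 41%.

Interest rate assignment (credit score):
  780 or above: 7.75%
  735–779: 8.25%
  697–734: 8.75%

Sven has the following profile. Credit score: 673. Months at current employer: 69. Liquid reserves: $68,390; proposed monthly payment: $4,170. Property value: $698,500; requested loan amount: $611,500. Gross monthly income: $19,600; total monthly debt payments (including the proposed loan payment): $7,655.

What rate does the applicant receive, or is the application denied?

Credit score 673 < 697 (below minimum)
Employment 69 ≥ 18 months
Debt-to-income = 7,655/19,600 = 39.1% — meets 41% limit
Reserves: 68,390 ÷ 4,170 = 16.4 months (meets 4-month minimum)
LTV: 611,500 ÷ 698,500 = 87.5%, within 90% cap
Not all requirements met → denied.

Denied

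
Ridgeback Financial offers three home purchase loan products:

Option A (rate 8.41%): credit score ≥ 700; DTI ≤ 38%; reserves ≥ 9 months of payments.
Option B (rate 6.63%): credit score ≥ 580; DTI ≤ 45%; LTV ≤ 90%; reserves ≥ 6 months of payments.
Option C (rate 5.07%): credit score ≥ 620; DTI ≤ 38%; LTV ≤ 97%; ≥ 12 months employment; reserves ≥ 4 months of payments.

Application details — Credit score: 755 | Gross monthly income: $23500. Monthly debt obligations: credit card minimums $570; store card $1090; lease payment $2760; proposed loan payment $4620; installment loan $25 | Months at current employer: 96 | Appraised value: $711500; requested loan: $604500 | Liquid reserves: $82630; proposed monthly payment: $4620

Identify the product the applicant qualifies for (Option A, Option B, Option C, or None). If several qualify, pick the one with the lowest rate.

Total debts = (570 + 1,090 + 2,760 + 4,620 + 25) = 9,065; DTI = 9,065/23,500 = 38.6%.
LTV = 604,500/711,500 = 85%.
Reserves = 82,630/4,620 = 17.9 months.
Option A: score 755 ≥ 700; DTI 38.6% > 38%; reserves 17.9 ≥ 9 mo → does not qualify.
Option B: score 755 ≥ 580; DTI 38.6% ≤ 45%; LTV 85% ≤ 90%; reserves 17.9 ≥ 6 mo → qualifies.
Option C: score 755 ≥ 620; DTI 38.6% > 38%; LTV 85% ≤ 97%; employment 96 ≥ 12 mo; reserves 17.9 ≥ 4 mo → does not qualify.

Option B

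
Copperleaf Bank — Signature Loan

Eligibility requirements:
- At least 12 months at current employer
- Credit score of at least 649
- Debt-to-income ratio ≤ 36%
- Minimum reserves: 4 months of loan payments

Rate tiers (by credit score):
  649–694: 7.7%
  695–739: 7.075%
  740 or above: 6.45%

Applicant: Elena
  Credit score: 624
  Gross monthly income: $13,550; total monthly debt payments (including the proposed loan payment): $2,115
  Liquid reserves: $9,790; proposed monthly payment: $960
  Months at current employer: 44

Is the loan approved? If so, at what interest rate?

Credit score 624 < 649 (below minimum)
Employment 44 ≥ 12 months
Liquid reserves cover 9,790/960 = 10.2 months — ≥ 4 required
DTI = 2,115/13,550 = 15.6% ≤ 36%
Not all requirements met → denied.

Denied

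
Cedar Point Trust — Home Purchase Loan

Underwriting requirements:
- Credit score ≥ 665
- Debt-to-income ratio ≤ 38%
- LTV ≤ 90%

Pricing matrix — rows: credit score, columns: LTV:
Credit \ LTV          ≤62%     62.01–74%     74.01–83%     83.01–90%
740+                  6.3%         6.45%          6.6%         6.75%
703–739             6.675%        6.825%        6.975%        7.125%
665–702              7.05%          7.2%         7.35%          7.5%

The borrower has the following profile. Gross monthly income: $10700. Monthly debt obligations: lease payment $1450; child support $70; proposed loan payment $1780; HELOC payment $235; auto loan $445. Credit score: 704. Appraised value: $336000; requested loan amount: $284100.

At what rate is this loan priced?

Credit score 704 ≥ 665; Total monthly debts = (1,450 + 70 + 1,780 + 235 + 445) = 3,980. DTI = 3,980/10,700 = 37.2% ≤ 38%
LTV = 284,100/336,000 = 84.6% ≤ 90%
Credit 704 → row 703–739; LTV 84.6% → column 83.01–90%. Grid cell → 7.125%.

7.125%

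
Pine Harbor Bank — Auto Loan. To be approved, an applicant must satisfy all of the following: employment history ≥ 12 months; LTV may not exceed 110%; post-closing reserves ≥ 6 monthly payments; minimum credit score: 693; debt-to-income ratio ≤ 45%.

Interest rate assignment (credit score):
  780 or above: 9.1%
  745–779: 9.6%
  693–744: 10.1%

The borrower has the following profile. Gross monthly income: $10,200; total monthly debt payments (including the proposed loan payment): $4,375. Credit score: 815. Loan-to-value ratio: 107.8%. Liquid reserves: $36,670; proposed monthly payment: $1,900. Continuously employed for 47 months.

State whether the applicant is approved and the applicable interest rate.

Approved at 9.1%

Credit score 815 ≥ 693 (meets minimum)
DTI = 4,375/10,200 = 42.9% ≤ 45%
LTV 107.8% ≤ 110%
Employment 47 ≥ 12 months
Liquid reserves cover 36,670/1,900 = 19.3 months — ≥ 6 required
All requirements met. Score 815 falls in the 780 or above tier → 9.1%.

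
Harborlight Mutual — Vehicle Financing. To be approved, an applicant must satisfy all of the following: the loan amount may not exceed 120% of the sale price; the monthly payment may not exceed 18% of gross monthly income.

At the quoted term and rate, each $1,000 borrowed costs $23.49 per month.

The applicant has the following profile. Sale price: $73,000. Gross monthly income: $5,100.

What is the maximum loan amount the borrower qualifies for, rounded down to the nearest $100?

Payment cap: 18% × $5,100 = $918/month.
At $23.49 per $1,000, that supports 918/23.49 × 1,000 ≈ $39,080 → $39,000.
LTV cap: 120% × $73,000 = $87,600 → $87,600.
Binding constraint: payment-to-income.

$39,000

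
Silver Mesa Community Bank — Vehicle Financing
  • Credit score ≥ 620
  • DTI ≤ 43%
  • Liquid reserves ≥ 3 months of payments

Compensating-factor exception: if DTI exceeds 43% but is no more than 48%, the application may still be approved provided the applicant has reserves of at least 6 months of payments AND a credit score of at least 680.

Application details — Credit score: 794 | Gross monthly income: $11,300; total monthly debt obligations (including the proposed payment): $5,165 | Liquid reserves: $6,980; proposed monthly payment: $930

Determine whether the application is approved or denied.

Approved

Credit score 794 ≥ 620 (meets base)
DTI: 5,165 ÷ 11,300 = 45.7%, over the 43% base limit.
Liquid reserves cover 6,980/930 = 7.5 months — ≥ 3 required
DTI 45.7% is within the 43%–48% exception band; checking compensating factors.
Reserves 7.5 ≥ 6 months; credit score 794 ≥ 680.
Both override conditions satisfied; DTI exception granted.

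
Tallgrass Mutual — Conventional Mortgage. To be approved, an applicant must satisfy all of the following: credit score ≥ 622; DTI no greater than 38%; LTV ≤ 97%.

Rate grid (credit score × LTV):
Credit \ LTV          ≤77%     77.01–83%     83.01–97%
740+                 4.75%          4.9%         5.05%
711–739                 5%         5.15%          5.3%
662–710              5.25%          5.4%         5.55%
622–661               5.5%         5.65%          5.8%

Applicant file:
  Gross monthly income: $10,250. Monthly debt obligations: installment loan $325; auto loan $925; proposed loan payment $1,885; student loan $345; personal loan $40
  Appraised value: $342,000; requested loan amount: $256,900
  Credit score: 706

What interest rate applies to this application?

Credit score 706 ≥ 622; Total monthly debts = (325 + 925 + 1,885 + 345 + 40) = 3,520. Debt-to-income = 3,520/10,250 = 34.3% — meets 38% limit
Loan-to-value = 256,900/342,000 = 75.1% — pass (97% max)
Credit 706 → row 662–710; LTV 75.1% → column ≤77%. Grid cell → 5.25%.

5.25%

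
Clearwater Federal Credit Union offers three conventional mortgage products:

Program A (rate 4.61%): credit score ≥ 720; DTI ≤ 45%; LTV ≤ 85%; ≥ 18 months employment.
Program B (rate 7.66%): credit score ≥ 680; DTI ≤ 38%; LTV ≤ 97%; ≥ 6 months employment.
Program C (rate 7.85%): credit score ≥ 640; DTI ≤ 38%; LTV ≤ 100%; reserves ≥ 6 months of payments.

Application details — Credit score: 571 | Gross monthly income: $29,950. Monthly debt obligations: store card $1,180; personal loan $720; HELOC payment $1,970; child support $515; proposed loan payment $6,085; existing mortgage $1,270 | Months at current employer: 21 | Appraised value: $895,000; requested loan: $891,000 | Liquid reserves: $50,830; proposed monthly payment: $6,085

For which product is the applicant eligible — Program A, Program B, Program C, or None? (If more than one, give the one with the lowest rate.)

Total debts = (1,180 + 720 + 1,970 + 515 + 6,085 + 1,270) = 11,740; DTI = 11,740/29,950 = 39.2%.
LTV = 891,000/895,000 = 99.6%.
Reserves = 50,830/6,085 = 8.4 months.
Program A: score 571 < 720; DTI 39.2% ≤ 45%; LTV 99.6% > 85%; employment 21 ≥ 18 mo → does not qualify.
Program B: score 571 < 680; DTI 39.2% > 38%; LTV 99.6% > 97%; employment 21 ≥ 6 mo → does not qualify.
Program C: score 571 < 640; DTI 39.2% > 38%; LTV 99.6% ≤ 100%; reserves 8.4 ≥ 6 mo → does not qualify.

None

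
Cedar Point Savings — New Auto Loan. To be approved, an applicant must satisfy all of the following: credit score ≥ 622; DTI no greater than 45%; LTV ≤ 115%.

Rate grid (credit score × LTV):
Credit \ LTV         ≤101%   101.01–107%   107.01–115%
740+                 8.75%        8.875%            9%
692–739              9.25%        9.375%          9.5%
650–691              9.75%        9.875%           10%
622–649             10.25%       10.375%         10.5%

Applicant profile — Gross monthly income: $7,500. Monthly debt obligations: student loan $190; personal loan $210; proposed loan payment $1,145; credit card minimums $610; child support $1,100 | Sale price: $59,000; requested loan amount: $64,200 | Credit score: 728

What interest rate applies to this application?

Credit score 728 ≥ 622; Total monthly debts = (190 + 210 + 1,145 + 610 + 1,100) = 3,255. DTI = 3,255/7,500 = 43.4% ≤ 45%
Loan-to-value = 64,200/59,000 = 108.8% — pass (115% max)
Row: 728 falls in 692–739. Column: 108.8% falls in 107.01–115%. Rate = 9.5%.

9.5%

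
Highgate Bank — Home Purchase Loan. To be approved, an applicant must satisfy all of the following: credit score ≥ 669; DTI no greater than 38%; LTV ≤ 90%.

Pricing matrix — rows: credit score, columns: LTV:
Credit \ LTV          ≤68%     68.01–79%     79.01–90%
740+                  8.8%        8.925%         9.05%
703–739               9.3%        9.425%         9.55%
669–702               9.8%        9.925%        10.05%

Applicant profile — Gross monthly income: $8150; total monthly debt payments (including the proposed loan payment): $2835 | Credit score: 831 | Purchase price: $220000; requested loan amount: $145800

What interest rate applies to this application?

8.8%

Credit score 831 ≥ 669; DTI: 2,835 ÷ 8,150 = 34.8%, within the 38% cap
LTV: 145,800 ÷ 220,000 = 66.3%, within 90% cap
Score 831 is in the 740+ band; LTV 66.3% is in the ≤68% band → 8.8%.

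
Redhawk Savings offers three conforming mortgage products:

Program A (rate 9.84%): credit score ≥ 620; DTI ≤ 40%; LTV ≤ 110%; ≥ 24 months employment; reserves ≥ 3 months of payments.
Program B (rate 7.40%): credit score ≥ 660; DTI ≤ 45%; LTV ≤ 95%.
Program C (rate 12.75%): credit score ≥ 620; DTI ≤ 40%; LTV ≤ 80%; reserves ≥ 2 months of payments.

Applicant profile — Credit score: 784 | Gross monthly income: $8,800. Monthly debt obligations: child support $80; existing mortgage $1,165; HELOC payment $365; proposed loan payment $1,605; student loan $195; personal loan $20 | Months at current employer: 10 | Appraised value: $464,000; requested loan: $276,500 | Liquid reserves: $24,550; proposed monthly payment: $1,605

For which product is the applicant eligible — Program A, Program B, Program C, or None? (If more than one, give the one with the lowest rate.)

Total debts = (80 + 1,165 + 365 + 1,605 + 195 + 20) = 3,430; DTI = 3,430/8,800 = 39%.
LTV = 276,500/464,000 = 59.6%.
Reserves = 24,550/1,605 = 15.3 months.
Program A: score 784 ≥ 620; DTI 39% ≤ 40%; LTV 59.6% ≤ 110%; employment 10 < 24 mo; reserves 15.3 ≥ 3 mo → does not qualify.
Program B: score 784 ≥ 660; DTI 39% ≤ 45%; LTV 59.6% ≤ 95% → qualifies.
Program C: score 784 ≥ 620; DTI 39% ≤ 40%; LTV 59.6% ≤ 80%; reserves 15.3 ≥ 2 mo → qualifies.
Qualifying: Program B, Program C. Lowest rate is 7.40% → Program B.

Program B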